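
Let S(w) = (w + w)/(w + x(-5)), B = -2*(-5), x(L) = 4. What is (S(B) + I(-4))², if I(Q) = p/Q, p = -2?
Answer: 729/196 ≈ 3.7194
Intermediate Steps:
I(Q) = -2/Q
B = 10
S(w) = 2*w/(4 + w) (S(w) = (w + w)/(w + 4) = (2*w)/(4 + w) = 2*w/(4 + w))
(S(B) + I(-4))² = (2*10/(4 + 10) - 2/(-4))² = (2*10/14 - 2*(-¼))² = (2*10*(1/14) + ½)² = (10/7 + ½)² = (27/14)² = 729/196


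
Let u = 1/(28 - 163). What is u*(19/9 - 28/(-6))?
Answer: -61/1215 ≈ -0.050206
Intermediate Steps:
u = -1/135 (u = 1/(-135) = -1/135 ≈ -0.0074074)
u*(19/9 - 28/(-6)) = -(19/9 - 28/(-6))/135 = -(19*(⅑) - 28*(-⅙))/135 = -(19/9 + 14/3)/135 = -1/135*61/9 = -61/1215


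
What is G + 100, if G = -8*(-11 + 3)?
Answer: 164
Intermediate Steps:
G = 64 (G = -8*(-8) = 64)
G + 100 = 64 + 100 = 164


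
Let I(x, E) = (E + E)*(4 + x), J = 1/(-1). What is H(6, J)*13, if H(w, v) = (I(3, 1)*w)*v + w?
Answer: -1014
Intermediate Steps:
J = -1
I(x, E) = 2*E*(4 + x) (I(x, E) = (2*E)*(4 + x) = 2*E*(4 + x))
H(w, v) = w + 14*v*w (H(w, v) = ((2*1*(4 + 3))*w)*v + w = ((2*1*7)*w)*v + w = (14*w)*v + w = 14*v*w + w = w + 14*v*w)
H(6, J)*13 = (6*(1 + 14*(-1)))*13 = (6*(1 - 14))*13 = (6*(-13))*13 = -78*13 = -1014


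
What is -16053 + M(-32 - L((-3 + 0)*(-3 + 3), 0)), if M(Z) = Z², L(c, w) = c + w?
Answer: -15029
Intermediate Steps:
-16053 + M(-32 - L((-3 + 0)*(-3 + 3), 0)) = -16053 + (-32 - ((-3 + 0)*(-3 + 3) + 0))² = -16053 + (-32 - (-3*0 + 0))² = -16053 + (-32 - (0 + 0))² = -16053 + (-32 - 1*0)² = -16053 + (-32 + 0)² = -16053 + (-32)² = -16053 + 1024 = -15029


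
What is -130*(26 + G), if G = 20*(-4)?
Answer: 7020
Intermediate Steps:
G = -80
-130*(26 + G) = -130*(26 - 80) = -130*(-54) = 7020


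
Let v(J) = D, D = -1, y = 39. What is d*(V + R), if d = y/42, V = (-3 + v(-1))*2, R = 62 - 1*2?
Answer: 338/7 ≈ 48.286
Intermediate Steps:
R = 60 (R = 62 - 2 = 60)
v(J) = -1
V = -8 (V = (-3 - 1)*2 = -4*2 = -8)
d = 13/14 (d = 39/42 = 39*(1/42) = 13/14 ≈ 0.92857)
d*(V + R) = 13*(-8 + 60)/14 = (13/14)*52 = 338/7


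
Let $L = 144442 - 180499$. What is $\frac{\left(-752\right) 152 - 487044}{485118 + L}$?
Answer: $- \frac{601348}{449061} \approx -1.3391$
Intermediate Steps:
$L = -36057$
$\frac{\left(-752\right) 152 - 487044}{485118 + L} = \frac{\left(-752\right) 152 - 487044}{485118 - 36057} = \frac{-114304 - 487044}{449061} = \left(-601348\right) \frac{1}{449061} = - \frac{601348}{449061}$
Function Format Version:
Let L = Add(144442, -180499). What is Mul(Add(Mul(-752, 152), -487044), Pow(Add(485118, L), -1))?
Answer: Rational(-601348, 449061) ≈ -1.3391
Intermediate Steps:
L = -36057
Mul(Add(Mul(-752, 152), -487044), Pow(Add(485118, L), -1)) = Mul(Add(Mul(-752, 152), -487044), Pow(Add(485118, -36057), -1)) = Mul(Add(-114304, -487044), Pow(449061, -1)) = Mul(-601348, Rational(1, 449061)) = Rational(-601348, 449061)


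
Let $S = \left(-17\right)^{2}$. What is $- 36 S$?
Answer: $-10404$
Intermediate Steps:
$S = 289$
$- 36 S = \left(-36\right) 289 = -10404$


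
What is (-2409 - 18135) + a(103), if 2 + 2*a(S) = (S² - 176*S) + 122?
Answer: -48487/2 ≈ -24244.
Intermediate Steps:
a(S) = 60 + S²/2 - 88*S (a(S) = -1 + ((S² - 176*S) + 122)/2 = -1 + (122 + S² - 176*S)/2 = -1 + (61 + S²/2 - 88*S) = 60 + S²/2 - 88*S)
(-2409 - 18135) + a(103) = (-2409 - 18135) + (60 + (½)*103² - 88*103) = -20544 + (60 + (½)*10609 - 9064) = -20544 + (60 + 10609/2 - 9064) = -20544 - 7399/2 = -48487/2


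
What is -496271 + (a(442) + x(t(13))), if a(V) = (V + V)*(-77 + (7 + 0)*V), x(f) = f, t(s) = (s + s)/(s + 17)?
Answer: 32561368/15 ≈ 2.1708e+6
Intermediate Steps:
t(s) = 2*s/(17 + s) (t(s) = (2*s)/(17 + s) = 2*s/(17 + s))
a(V) = 2*V*(-77 + 7*V) (a(V) = (2*V)*(-77 + 7*V) = 2*V*(-77 + 7*V))
-496271 + (a(442) + x(t(13))) = -496271 + (14*442*(-11 + 442) + 2*13/(17 + 13)) = -496271 + (14*442*431 + 2*13/30) = -496271 + (2667028 + 2*13*(1/30)) = -496271 + (2667028 + 13/15) = -496271 + 40005433/15 = 32561368/15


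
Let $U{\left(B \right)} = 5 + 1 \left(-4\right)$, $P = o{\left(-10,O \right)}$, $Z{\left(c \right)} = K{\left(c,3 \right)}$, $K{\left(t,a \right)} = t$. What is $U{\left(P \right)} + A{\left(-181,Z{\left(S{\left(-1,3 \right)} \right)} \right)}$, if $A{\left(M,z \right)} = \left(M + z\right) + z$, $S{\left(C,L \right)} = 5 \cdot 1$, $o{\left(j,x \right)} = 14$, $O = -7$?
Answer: $-170$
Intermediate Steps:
$S{\left(C,L \right)} = 5$
$Z{\left(c \right)} = c$
$P = 14$
$A{\left(M,z \right)} = M + 2 z$
$U{\left(B \right)} = 1$ ($U{\left(B \right)} = 5 - 4 = 1$)
$U{\left(P \right)} + A{\left(-181,Z{\left(S{\left(-1,3 \right)} \right)} \right)} = 1 + \left(-181 + 2 \cdot 5\right) = 1 + \left(-181 + 10\right) = 1 - 171 = -170$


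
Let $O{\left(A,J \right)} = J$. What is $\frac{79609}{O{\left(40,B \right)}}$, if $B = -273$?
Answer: $- \frac{79609}{273} \approx -291.61$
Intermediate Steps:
$\frac{79609}{O{\left(40,B \right)}} = \frac{79609}{-273} = 79609 \left(- \frac{1}{273}\right) = - \frac{79609}{273}$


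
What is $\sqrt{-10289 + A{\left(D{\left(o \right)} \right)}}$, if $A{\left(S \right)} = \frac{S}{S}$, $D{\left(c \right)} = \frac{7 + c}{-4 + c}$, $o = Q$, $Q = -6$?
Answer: $4 i \sqrt{643} \approx 101.43 i$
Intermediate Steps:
$o = -6$
$D{\left(c \right)} = \frac{7 + c}{-4 + c}$
$A{\left(S \right)} = 1$
$\sqrt{-10289 + A{\left(D{\left(o \right)} \right)}} = \sqrt{-10289 + 1} = \sqrt{-10288} = 4 i \sqrt{643}$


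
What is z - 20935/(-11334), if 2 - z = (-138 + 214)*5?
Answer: -4263317/11334 ≈ -376.15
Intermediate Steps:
z = -378 (z = 2 - (-138 + 214)*5 = 2 - 76*5 = 2 - 1*380 = 2 - 380 = -378)
z - 20935/(-11334) = -378 - 20935/(-11334) = -378 - 20935*(-1/11334) = -378 + 20935/11334 = -4263317/11334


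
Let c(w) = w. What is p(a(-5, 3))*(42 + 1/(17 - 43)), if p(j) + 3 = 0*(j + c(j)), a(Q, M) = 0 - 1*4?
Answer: -3273/26 ≈ -125.88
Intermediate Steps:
a(Q, M) = -4 (a(Q, M) = 0 - 4 = -4)
p(j) = -3 (p(j) = -3 + 0*(j + j) = -3 + 0*(2*j) = -3 + 0 = -3)
p(a(-5, 3))*(42 + 1/(17 - 43)) = -3*(42 + 1/(17 - 43)) = -3*(42 + 1/(-26)) = -3*(42 - 1/26) = -3*1091/26 = -3273/26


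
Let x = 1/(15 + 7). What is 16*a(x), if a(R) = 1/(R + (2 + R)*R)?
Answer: 7744/67 ≈ 115.58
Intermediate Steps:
x = 1/22 ≈ 0.045455
a(R) = 1/(R + R*(2 + R))
16*a(x) = 16*(1/((1/22)*(3 + 1/22))) = 16*(22/(67/22)) = 16*(22*(22/67)) = 16*(484/67) = 7744/67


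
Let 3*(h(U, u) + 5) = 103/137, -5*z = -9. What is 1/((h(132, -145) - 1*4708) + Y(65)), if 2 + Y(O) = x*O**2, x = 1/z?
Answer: -1233/2919161 ≈ -0.00042238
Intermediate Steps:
z = 9/5 (z = -1/5*(-9) = 9/5 ≈ 1.8000)
x = 5/9 (x = 1/(9/5) = 5/9 ≈ 0.55556)
h(U, u) = -1952/411 (h(U, u) = -5 + (103/137)/3 = -5 + (103*(1/137))/3 = -5 + (1/3)*(103/137) = -5 + 103/411 = -1952/411)
Y(O) = -2 + 5*O**2/9
1/((h(132, -145) - 1*4708) + Y(65)) = 1/((-1952/411 - 1*4708) + (-2 + (5/9)*65**2)) = 1/((-1952/411 - 4708) + (-2 + (5/9)*4225)) = 1/(-1936940/411 + (-2 + 21125/9)) = 1/(-1936940/411 + 21107/9) = 1/(-2919161/1233) = -1233/2919161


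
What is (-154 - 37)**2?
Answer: 36481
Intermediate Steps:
(-154 - 37)**2 = (-191)**2 = 36481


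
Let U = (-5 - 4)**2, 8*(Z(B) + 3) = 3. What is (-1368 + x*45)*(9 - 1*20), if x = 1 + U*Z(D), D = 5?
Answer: 958419/8 ≈ 1.1980e+5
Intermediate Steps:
Z(B) = -21/8 (Z(B) = -3 + (1/8)*3 = -3 + 3/8 = -21/8)
U = 81 (U = (-9)**2 = 81)
x = -1693/8 (x = 1 + 81*(-21/8) = 1 - 1701/8 = -1693/8 ≈ -211.63)
(-1368 + x*45)*(9 - 1*20) = (-1368 - 1693/8*45)*(9 - 1*20) = (-1368 - 76185/8)*(9 - 20) = -87129/8*(-11) = 958419/8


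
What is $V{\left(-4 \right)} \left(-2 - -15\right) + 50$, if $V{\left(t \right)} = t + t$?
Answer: $-54$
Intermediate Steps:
$V{\left(t \right)} = 2 t$
$V{\left(-4 \right)} \left(-2 - -15\right) + 50 = 2 \left(-4\right) \left(-2 - -15\right) + 50 = - 8 \left(-2 + 15\right) + 50 = \left(-8\right) 13 + 50 = -104 + 50 = -54$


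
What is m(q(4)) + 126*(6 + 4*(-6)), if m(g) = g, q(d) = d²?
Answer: -2252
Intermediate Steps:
m(q(4)) + 126*(6 + 4*(-6)) = 4² + 126*(6 + 4*(-6)) = 16 + 126*(6 - 24) = 16 + 126*(-18) = 16 - 2268 = -2252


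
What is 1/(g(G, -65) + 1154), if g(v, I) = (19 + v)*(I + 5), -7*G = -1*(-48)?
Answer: 7/2978 ≈ 0.0023506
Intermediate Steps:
G = -48/7 (G = -(-1)*(-48)/7 = -⅐*48 = -48/7 ≈ -6.8571)
g(v, I) = (5 + I)*(19 + v) (g(v, I) = (19 + v)*(5 + I) = (5 + I)*(19 + v))
1/(g(G, -65) + 1154) = 1/((95 + 5*(-48/7) + 19*(-65) - 65*(-48/7)) + 1154) = 1/((95 - 240/7 - 1235 + 3120/7) + 1154) = 1/(-5100/7 + 1154) = 1/(2978/7) = 7/2978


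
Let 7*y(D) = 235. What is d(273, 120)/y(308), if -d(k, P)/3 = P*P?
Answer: -60480/47 ≈ -1286.8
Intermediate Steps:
y(D) = 235/7 (y(D) = (⅐)*235 = 235/7)
d(k, P) = -3*P² (d(k, P) = -3*P*P = -3*P²)
d(273, 120)/y(308) = (-3*120²)/(235/7) = -3*14400*(7/235) = -43200*7/235 = -60480/47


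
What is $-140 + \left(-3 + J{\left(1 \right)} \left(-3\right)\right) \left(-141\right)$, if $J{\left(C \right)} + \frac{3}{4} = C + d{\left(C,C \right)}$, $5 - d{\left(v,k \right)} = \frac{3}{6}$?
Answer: $\frac{9169}{4} \approx 2292.3$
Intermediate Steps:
$d{\left(v,k \right)} = \frac{9}{2}$ ($d{\left(v,k \right)} = 5 - \frac{3}{6} = 5 - 3 \cdot \frac{1}{6} = 5 - \frac{1}{2} = \frac{9}{2}$)
$J{\left(C \right)} = \frac{15}{4} + C$ ($J{\left(C \right)} = - \frac{3}{4} + \left(C + \frac{9}{2}\right) = - \frac{3}{4} + \left(\frac{9}{2} + C\right) = \frac{15}{4} + C$)
$-140 + \left(-3 + J{\left(1 \right)} \left(-3\right)\right) \left(-141\right) = -140 + \left(-3 + \left(\frac{15}{4} + 1\right) \left(-3\right)\right) \left(-141\right) = -140 + \left(-3 + \frac{19}{4} \left(-3\right)\right) \left(-141\right) = -140 + \left(-3 - \frac{57}{4}\right) \left(-141\right) = -140 - - \frac{9729}{4} = -140 + \frac{9729}{4} = \frac{9169}{4}$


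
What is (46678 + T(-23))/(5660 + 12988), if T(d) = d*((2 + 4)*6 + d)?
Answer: 46379/18648 ≈ 2.4871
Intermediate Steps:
T(d) = d*(36 + d) (T(d) = d*(6*6 + d) = d*(36 + d))
(46678 + T(-23))/(5660 + 12988) = (46678 - 23*(36 - 23))/(5660 + 12988) = (46678 - 23*13)/18648 = (46678 - 299)*(1/18648) = 46379*(1/18648) = 46379/18648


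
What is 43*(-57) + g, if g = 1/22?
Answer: -53921/22 ≈ -2451.0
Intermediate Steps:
g = 1/22 ≈ 0.045455
43*(-57) + g = 43*(-57) + 1/22 = -2451 + 1/22 = -53921/22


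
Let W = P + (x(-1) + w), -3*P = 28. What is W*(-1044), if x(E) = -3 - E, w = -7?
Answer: 19140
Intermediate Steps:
P = -28/3 (P = -1/3*28 = -28/3 ≈ -9.3333)
W = -55/3 (W = -28/3 + ((-3 - 1*(-1)) - 7) = -28/3 + ((-3 + 1) - 7) = -28/3 + (-2 - 7) = -28/3 - 9 = -55/3 ≈ -18.333)
W*(-1044) = -55/3*(-1044) = 19140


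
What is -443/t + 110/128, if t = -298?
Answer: 22371/9536 ≈ 2.3460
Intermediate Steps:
-443/t + 110/128 = -443/(-298) + 110/128 = -443*(-1/298) + 110*(1/128) = 443/298 + 55/64 = 22371/9536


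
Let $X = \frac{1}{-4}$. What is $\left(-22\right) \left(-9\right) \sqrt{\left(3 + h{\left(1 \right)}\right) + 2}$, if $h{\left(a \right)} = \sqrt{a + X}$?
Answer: $99 \sqrt{20 + 2 \sqrt{3}} \approx 479.55$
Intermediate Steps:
$X = - \frac{1}{4} \approx -0.25$
$h{\left(a \right)} = \sqrt{- \frac{1}{4} + a}$ ($h{\left(a \right)} = \sqrt{a - \frac{1}{4}} = \sqrt{- \frac{1}{4} + a}$)
$\left(-22\right) \left(-9\right) \sqrt{\left(3 + h{\left(1 \right)}\right) + 2} = \left(-22\right) \left(-9\right) \sqrt{\left(3 + \frac{\sqrt{-1 + 4 \cdot 1}}{2}\right) + 2} = 198 \sqrt{\left(3 + \frac{\sqrt{-1 + 4}}{2}\right) + 2} = 198 \sqrt{\left(3 + \frac{\sqrt{3}}{2}\right) + 2} = 198 \sqrt{5 + \frac{\sqrt{3}}{2}}$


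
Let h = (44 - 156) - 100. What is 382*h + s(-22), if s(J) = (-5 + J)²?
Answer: -80255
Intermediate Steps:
h = -212 (h = -112 - 100 = -212)
382*h + s(-22) = 382*(-212) + (-5 - 22)² = -80984 + (-27)² = -80984 + 729 = -80255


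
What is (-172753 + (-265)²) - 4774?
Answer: -107302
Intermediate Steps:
(-172753 + (-265)²) - 4774 = (-172753 + 70225) - 4774 = -102528 - 4774 = -107302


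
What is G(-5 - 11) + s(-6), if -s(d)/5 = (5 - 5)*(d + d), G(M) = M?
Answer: -16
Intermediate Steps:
s(d) = 0 (s(d) = -5*(5 - 5)*(d + d) = -0*2*d = -5*0 = 0)
G(-5 - 11) + s(-6) = (-5 - 11) + 0 = -16 + 0 = -16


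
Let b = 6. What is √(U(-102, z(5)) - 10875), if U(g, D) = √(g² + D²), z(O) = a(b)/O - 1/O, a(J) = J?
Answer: √(-10875 + √10405) ≈ 103.79*I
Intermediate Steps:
z(O) = 5/O (z(O) = 6/O - 1/O = 5/O)
U(g, D) = √(D² + g²)
√(U(-102, z(5)) - 10875) = √(√((5/5)² + (-102)²) - 10875) = √(√((5*(⅕))² + 10404) - 10875) = √(√(1² + 10404) - 10875) = √(√(1 + 10404) - 10875) = √(√10405 - 10875) = √(-10875 + √10405)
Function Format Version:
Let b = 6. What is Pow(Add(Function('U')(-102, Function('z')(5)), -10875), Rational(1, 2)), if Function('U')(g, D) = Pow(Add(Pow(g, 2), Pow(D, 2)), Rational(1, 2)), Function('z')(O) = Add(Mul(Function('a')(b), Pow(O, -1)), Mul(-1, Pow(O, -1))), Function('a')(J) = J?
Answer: Pow(Add(-10875, Pow(10405, Rational(1, 2))), Rational(1, 2)) ≈ Mul(103.79, I)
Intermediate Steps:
Function('z')(O) = Mul(5, Pow(O, -1)) (Function('z')(O) = Add(Mul(6, Pow(O, -1)), Mul(-1, Pow(O, -1))) = Mul(5, Pow(O, -1)))
Function('U')(g, D) = Pow(Add(Pow(D, 2), Pow(g, 2)), Rational(1, 2))
Pow(Add(Function('U')(-102, Function('z')(5)), -10875), Rational(1, 2)) = Pow(Add(Pow(Add(Pow(Mul(5, Pow(5, -1)), 2), Pow(-102, 2)), Rational(1, 2)), -10875), Rational(1, 2)) = Pow(Add(Pow(Add(Pow(Mul(5, Rational(1, 5)), 2), 10404), Rational(1, 2)), -10875), Rational(1, 2)) = Pow(Add(Pow(Add(Pow(1, 2), 10404), Rational(1, 2)), -10875), Rational(1, 2)) = Pow(Add(Pow(Add(1, 10404), Rational(1, 2)), -10875), Rational(1, 2)) = Pow(Add(Pow(10405, Rational(1, 2)), -10875), Rational(1, 2)) = Pow(Add(-10875, Pow(10405, Rational(1, 2))), Rational(1, 2))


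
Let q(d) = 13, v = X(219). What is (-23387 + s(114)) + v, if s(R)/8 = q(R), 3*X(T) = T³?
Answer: 3477870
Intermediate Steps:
X(T) = T³/3
v = 3501153 (v = (⅓)*219³ = (⅓)*10503459 = 3501153)
s(R) = 104 (s(R) = 8*13 = 104)
(-23387 + s(114)) + v = (-23387 + 104) + 3501153 = -23283 + 3501153 = 3477870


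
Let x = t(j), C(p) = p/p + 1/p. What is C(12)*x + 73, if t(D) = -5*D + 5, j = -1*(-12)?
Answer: 161/12 ≈ 13.417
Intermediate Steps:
j = 12
C(p) = 1 + 1/p
t(D) = 5 - 5*D
x = -55 (x = 5 - 5*12 = 5 - 60 = -55)
C(12)*x + 73 = ((1 + 12)/12)*(-55) + 73 = ((1/12)*13)*(-55) + 73 = (13/12)*(-55) + 73 = -715/12 + 73 = 161/12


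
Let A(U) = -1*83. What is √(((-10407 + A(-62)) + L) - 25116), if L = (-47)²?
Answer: I*√33397 ≈ 182.75*I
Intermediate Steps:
L = 2209
A(U) = -83
√(((-10407 + A(-62)) + L) - 25116) = √(((-10407 - 83) + 2209) - 25116) = √((-10490 + 2209) - 25116) = √(-8281 - 25116) = √(-33397) = I*√33397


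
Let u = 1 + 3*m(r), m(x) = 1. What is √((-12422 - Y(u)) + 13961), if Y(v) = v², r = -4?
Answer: √1523 ≈ 39.026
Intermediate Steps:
u = 4 (u = 1 + 3*1 = 1 + 3 = 4)
√((-12422 - Y(u)) + 13961) = √((-12422 - 1*4²) + 13961) = √((-12422 - 1*16) + 13961) = √((-12422 - 16) + 13961) = √(-12438 + 13961) = √1523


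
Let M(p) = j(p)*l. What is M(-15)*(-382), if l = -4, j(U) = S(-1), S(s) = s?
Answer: -1528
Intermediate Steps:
j(U) = -1
M(p) = 4 (M(p) = -1*(-4) = 4)
M(-15)*(-382) = 4*(-382) = -1528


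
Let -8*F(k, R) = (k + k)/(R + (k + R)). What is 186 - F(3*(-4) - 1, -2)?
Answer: 12661/68 ≈ 186.19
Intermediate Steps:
F(k, R) = -k/(4*(k + 2*R)) (F(k, R) = -(k + k)/(8*(R + (k + R))) = -2*k/(8*(R + (R + k))) = -2*k/(8*(k + 2*R)) = -k/(4*(k + 2*R)))
186 - F(3*(-4) - 1, -2) = 186 - (-1)*(3*(-4) - 1)/(4*(3*(-4) - 1) + 8*(-2)) = 186 - (-1)*(-12 - 1)/(4*(-12 - 1) - 16) = 186 - (-1)*(-13)/(4*(-13) - 16) = 186 - (-1)*(-13)/(-52 - 16) = 186 - (-1)*(-13)/(-68) = 186 - (-1)*(-13)*(-1)/68 = 186 - 1*(-13/68) = 186 + 13/68 = 12661/68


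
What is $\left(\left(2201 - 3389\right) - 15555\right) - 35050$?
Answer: $-51793$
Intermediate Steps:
$\left(\left(2201 - 3389\right) - 15555\right) - 35050 = \left(-1188 - 15555\right) - 35050 = -16743 - 35050 = -51793$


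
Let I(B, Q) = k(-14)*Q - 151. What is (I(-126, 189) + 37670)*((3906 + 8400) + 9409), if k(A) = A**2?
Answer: 1619135545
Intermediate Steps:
I(B, Q) = -151 + 196*Q (I(B, Q) = (-14)**2*Q - 151 = 196*Q - 151 = -151 + 196*Q)
(I(-126, 189) + 37670)*((3906 + 8400) + 9409) = ((-151 + 196*189) + 37670)*((3906 + 8400) + 9409) = ((-151 + 37044) + 37670)*(12306 + 9409) = (36893 + 37670)*21715 = 74563*21715 = 1619135545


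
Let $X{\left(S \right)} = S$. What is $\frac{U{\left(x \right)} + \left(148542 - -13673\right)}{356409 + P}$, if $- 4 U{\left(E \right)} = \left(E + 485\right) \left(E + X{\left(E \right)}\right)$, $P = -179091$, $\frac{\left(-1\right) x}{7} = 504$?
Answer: $- \frac{5205637}{177318} \approx -29.358$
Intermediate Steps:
$x = -3528$ ($x = \left(-7\right) 504 = -3528$)
$U{\left(E \right)} = - \frac{E \left(485 + E\right)}{2}$ ($U{\left(E \right)} = - \frac{\left(E + 485\right) \left(E + E\right)}{4} = - \frac{\left(485 + E\right) 2 E}{4} = - \frac{2 E \left(485 + E\right)}{4} = - \frac{E \left(485 + E\right)}{2}$)
$\frac{U{\left(x \right)} + \left(148542 - -13673\right)}{356409 + P} = \frac{\frac{1}{2} \left(-3528\right) \left(-485 - -3528\right) + \left(148542 - -13673\right)}{356409 - 179091} = \frac{\frac{1}{2} \left(-3528\right) \left(-485 + 3528\right) + \left(148542 + 13673\right)}{177318} = \left(\frac{1}{2} \left(-3528\right) 3043 + 162215\right) \frac{1}{177318} = \left(-5367852 + 162215\right) \frac{1}{177318} = \left(-5205637\right) \frac{1}{177318} = - \frac{5205637}{177318}$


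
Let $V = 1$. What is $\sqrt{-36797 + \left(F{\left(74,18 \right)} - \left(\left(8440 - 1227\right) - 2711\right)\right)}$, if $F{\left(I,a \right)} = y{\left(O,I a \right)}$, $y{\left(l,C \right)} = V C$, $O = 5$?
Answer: $i \sqrt{39967} \approx 199.92 i$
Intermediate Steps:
$y{\left(l,C \right)} = C$ ($y{\left(l,C \right)} = 1 C = C$)
$F{\left(I,a \right)} = I a$
$\sqrt{-36797 + \left(F{\left(74,18 \right)} - \left(\left(8440 - 1227\right) - 2711\right)\right)} = \sqrt{-36797 + \left(74 \cdot 18 - \left(\left(8440 - 1227\right) - 2711\right)\right)} = \sqrt{-36797 + \left(1332 - \left(7213 - 2711\right)\right)} = \sqrt{-36797 + \left(1332 - 4502\right)} = \sqrt{-36797 - 3170} = \sqrt{-39967} = i \sqrt{39967}$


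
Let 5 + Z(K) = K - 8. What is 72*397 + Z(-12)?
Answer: 28559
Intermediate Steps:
Z(K) = -13 + K (Z(K) = -5 + (K - 8) = -5 + (-8 + K) = -13 + K)
72*397 + Z(-12) = 72*397 + (-13 - 12) = 28584 - 25 = 28559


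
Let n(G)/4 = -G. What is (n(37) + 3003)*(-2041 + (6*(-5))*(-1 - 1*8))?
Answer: -5056205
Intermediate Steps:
n(G) = -4*G (n(G) = 4*(-G) = -4*G)
(n(37) + 3003)*(-2041 + (6*(-5))*(-1 - 1*8)) = (-4*37 + 3003)*(-2041 + (6*(-5))*(-1 - 1*8)) = (-148 + 3003)*(-2041 - 30*(-1 - 8)) = 2855*(-2041 - 30*(-9)) = 2855*(-2041 + 270) = 2855*(-1771) = -5056205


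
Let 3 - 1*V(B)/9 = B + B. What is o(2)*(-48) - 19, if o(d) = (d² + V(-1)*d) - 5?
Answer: -4291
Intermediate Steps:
V(B) = 27 - 18*B (V(B) = 27 - 9*(B + B) = 27 - 18*B)
o(d) = -5 + d² + 45*d (o(d) = (d² + (27 - 18*(-1))*d) - 5 = (d² + (27 + 18)*d) - 5 = (d² + 45*d) - 5 = -5 + d² + 45*d)
o(2)*(-48) - 19 = (-5 + 2² + 45*2)*(-48) - 19 = (-5 + 4 + 90)*(-48) - 19 = 89*(-48) - 19 = -4272 - 19 = -4291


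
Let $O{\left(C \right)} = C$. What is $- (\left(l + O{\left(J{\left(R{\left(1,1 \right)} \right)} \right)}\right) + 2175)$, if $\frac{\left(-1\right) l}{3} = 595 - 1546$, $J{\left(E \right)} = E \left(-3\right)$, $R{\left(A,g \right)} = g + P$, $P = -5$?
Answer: $-5040$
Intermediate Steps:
$R{\left(A,g \right)} = -5 + g$ ($R{\left(A,g \right)} = g - 5 = -5 + g$)
$J{\left(E \right)} = - 3 E$
$l = 2853$ ($l = - 3 \left(595 - 1546\right) = \left(-3\right) \left(-951\right) = 2853$)
$- (\left(l + O{\left(J{\left(R{\left(1,1 \right)} \right)} \right)}\right) + 2175) = - (\left(2853 - 3 \left(-5 + 1\right)\right) + 2175) = - (\left(2853 - -12\right) + 2175) = - (\left(2853 + 12\right) + 2175) = - (2865 + 2175) = \left(-1\right) 5040 = -5040$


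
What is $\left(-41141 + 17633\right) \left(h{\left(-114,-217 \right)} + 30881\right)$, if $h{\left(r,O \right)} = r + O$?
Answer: $-718169400$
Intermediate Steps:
$h{\left(r,O \right)} = O + r$
$\left(-41141 + 17633\right) \left(h{\left(-114,-217 \right)} + 30881\right) = \left(-41141 + 17633\right) \left(\left(-217 - 114\right) + 30881\right) = - 23508 \left(-331 + 30881\right) = \left(-23508\right) 30550 = -718169400$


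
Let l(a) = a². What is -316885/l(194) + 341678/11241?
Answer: 9297288923/423066276 ≈ 21.976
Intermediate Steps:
-316885/l(194) + 341678/11241 = -316885/(194²) + 341678/11241 = -316885/37636 + 341678*(1/11241) = -316885*1/37636 + 341678/11241 = -316885/37636 + 341678/11241 = 9297288923/423066276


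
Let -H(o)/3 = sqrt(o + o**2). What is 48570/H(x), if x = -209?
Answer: -8095*sqrt(2717)/5434 ≈ -77.650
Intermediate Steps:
H(o) = -3*sqrt(o + o**2)
48570/H(x) = 48570/((-3*4*sqrt(2717))) = 48570/((-12*sqrt(2717))) = 48570*(-sqrt(2717)/32604) = -8095*sqrt(2717)/5434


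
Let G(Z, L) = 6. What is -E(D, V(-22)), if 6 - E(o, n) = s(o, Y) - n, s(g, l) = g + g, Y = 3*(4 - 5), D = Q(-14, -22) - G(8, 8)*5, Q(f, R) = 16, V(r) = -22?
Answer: -12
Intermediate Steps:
D = -14 (D = 16 - 6*5 = 16 - 1*30 = 16 - 30 = -14)
Y = -3 (Y = 3*(-1) = -3)
s(g, l) = 2*g
E(o, n) = 6 + n - 2*o (E(o, n) = 6 - (2*o - n) = 6 - (-n + 2*o) = 6 + (n - 2*o) = 6 + n - 2*o)
-E(D, V(-22)) = -(6 - 22 - 2*(-14)) = -(6 - 22 + 28) = -1*12 = -12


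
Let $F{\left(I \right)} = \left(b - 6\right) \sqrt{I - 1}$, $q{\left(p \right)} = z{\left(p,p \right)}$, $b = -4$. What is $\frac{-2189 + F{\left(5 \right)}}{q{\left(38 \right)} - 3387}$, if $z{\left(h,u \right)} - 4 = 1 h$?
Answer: $\frac{2209}{3345} \approx 0.66039$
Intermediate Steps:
$z{\left(h,u \right)} = 4 + h$ ($z{\left(h,u \right)} = 4 + 1 h = 4 + h$)
$q{\left(p \right)} = 4 + p$
$F{\left(I \right)} = - 10 \sqrt{-1 + I}$ ($F{\left(I \right)} = \left(-4 - 6\right) \sqrt{I - 1} = \left(-4 - 6\right) \sqrt{-1 + I} = - 10 \sqrt{-1 + I}$)
$\frac{-2189 + F{\left(5 \right)}}{q{\left(38 \right)} - 3387} = \frac{-2189 - 10 \sqrt{-1 + 5}}{\left(4 + 38\right) - 3387} = \frac{-2189 - 10 \sqrt{4}}{42 - 3387} = \frac{-2189 - 20}{-3345} = \left(-2189 - 20\right) \left(- \frac{1}{3345}\right) = \left(-2209\right) \left(- \frac{1}{3345}\right) = \frac{2209}{3345}$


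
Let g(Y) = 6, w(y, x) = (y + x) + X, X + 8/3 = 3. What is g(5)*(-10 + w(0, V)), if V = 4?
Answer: -34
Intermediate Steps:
X = ⅓ (X = -8/3 + 3 = ⅓ ≈ 0.33333)
w(y, x) = ⅓ + x + y (w(y, x) = (y + x) + ⅓ = (x + y) + ⅓ = ⅓ + x + y)
g(5)*(-10 + w(0, V)) = 6*(-10 + (⅓ + 4 + 0)) = 6*(-10 + 13/3) = 6*(-17/3) = -34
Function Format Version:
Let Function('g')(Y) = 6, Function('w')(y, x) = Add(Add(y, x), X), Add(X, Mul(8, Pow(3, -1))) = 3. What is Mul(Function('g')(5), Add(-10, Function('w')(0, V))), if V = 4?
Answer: -34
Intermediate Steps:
X = Rational(1, 3) (X = Add(Rational(-8, 3), 3) = Rational(1, 3) ≈ 0.33333)
Function('w')(y, x) = Add(Rational(1, 3), x, y) (Function('w')(y, x) = Add(Add(y, x), Rational(1, 3)) = Add(Add(x, y), Rational(1, 3)) = Add(Rational(1, 3), x, y))
Mul(Function('g')(5), Add(-10, Function('w')(0, V))) = Mul(6, Add(-10, Add(Rational(1, 3), 4, 0))) = Mul(6, Add(-10, Rational(13, 3))) = Mul(6, Rational(-17, 3)) = -34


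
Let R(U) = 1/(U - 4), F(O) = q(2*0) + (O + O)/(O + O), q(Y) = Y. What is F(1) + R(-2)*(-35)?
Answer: 41/6 ≈ 6.8333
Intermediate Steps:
F(O) = 1 (F(O) = 2*0 + (O + O)/(O + O) = 0 + (2*O)/((2*O)) = 0 + (2*O)*(1/(2*O)) = 0 + 1 = 1)
R(U) = 1/(-4 + U)
F(1) + R(-2)*(-35) = 1 - 35/(-4 - 2) = 1 - 35/(-6) = 1 - 1/6*(-35) = 1 + 35/6 = 41/6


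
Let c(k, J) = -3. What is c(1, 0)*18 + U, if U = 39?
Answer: -15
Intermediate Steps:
c(1, 0)*18 + U = -3*18 + 39 = -54 + 39 = -15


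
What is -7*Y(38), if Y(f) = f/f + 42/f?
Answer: -280/19 ≈ -14.737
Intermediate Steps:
Y(f) = 1 + 42/f
-7*Y(38) = -7*(42 + 38)/38 = -7*80/38 = -7*40/19 = -280/19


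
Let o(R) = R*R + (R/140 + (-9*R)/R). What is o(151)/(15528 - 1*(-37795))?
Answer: 3191031/7465220 ≈ 0.42745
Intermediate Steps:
o(R) = -9 + R² + R/140 (o(R) = R² + (R*(1/140) - 9) = R² + (R/140 - 9) = R² + (-9 + R/140) = -9 + R² + R/140)
o(151)/(15528 - 1*(-37795)) = (-9 + 151² + (1/140)*151)/(15528 - 1*(-37795)) = (-9 + 22801 + 151/140)/(15528 + 37795) = (3191031/140)/53323 = (3191031/140)*(1/53323) = 3191031/7465220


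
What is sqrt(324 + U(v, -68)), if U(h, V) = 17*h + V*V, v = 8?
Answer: 2*sqrt(1271) ≈ 71.302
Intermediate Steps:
U(h, V) = V**2 + 17*h (U(h, V) = 17*h + V**2 = V**2 + 17*h)
sqrt(324 + U(v, -68)) = sqrt(324 + ((-68)**2 + 17*8)) = sqrt(324 + (4624 + 136)) = sqrt(324 + 4760) = sqrt(5084) = 2*sqrt(1271)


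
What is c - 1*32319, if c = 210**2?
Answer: 11781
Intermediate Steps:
c = 44100
c - 1*32319 = 44100 - 1*32319 = 44100 - 32319 = 11781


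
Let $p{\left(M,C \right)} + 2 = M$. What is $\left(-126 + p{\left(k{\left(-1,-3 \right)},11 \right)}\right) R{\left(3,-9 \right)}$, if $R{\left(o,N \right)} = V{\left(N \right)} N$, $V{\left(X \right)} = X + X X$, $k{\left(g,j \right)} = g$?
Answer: $83592$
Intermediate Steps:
$V{\left(X \right)} = X + X^{2}$
$p{\left(M,C \right)} = -2 + M$
$R{\left(o,N \right)} = N^{2} \left(1 + N\right)$ ($R{\left(o,N \right)} = N \left(1 + N\right) N = N^{2} \left(1 + N\right)$)
$\left(-126 + p{\left(k{\left(-1,-3 \right)},11 \right)}\right) R{\left(3,-9 \right)} = \left(-126 - 3\right) \left(-9\right)^{2} \left(1 - 9\right) = \left(-126 - 3\right) 81 \left(-8\right) = \left(-129\right) \left(-648\right) = 83592$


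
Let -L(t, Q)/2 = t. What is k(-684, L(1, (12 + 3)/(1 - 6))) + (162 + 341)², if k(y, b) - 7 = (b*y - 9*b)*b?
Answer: 250244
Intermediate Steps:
L(t, Q) = -2*t
k(y, b) = 7 + b*(-9*b + b*y) (k(y, b) = 7 + (b*y - 9*b)*b = 7 + (-9*b + b*y)*b = 7 + b*(-9*b + b*y))
k(-684, L(1, (12 + 3)/(1 - 6))) + (162 + 341)² = (7 - 9*(-2*1)² - 684*(-2*1)²) + (162 + 341)² = (7 - 9*(-2)² - 684*(-2)²) + 503² = (7 - 9*4 - 684*4) + 253009 = (7 - 36 - 2736) + 253009 = -2765 + 253009 = 250244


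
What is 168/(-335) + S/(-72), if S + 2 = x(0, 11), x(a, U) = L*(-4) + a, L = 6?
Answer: -1693/12060 ≈ -0.14038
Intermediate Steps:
x(a, U) = -24 + a (x(a, U) = 6*(-4) + a = -24 + a)
S = -26 (S = -2 + (-24 + 0) = -2 - 24 = -26)
168/(-335) + S/(-72) = 168/(-335) - 26/(-72) = 168*(-1/335) - 26*(-1/72) = -168/335 + 13/36 = -1693/12060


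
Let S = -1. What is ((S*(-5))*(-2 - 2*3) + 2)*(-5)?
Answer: 190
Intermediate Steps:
((S*(-5))*(-2 - 2*3) + 2)*(-5) = ((-1*(-5))*(-2 - 2*3) + 2)*(-5) = (5*(-2 - 6) + 2)*(-5) = (5*(-8) + 2)*(-5) = (-40 + 2)*(-5) = -38*(-5) = 190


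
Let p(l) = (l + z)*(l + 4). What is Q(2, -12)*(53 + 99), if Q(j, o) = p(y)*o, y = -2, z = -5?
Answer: 25536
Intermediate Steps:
p(l) = (-5 + l)*(4 + l) (p(l) = (l - 5)*(l + 4) = (-5 + l)*(4 + l))
Q(j, o) = -14*o (Q(j, o) = (-20 + (-2)² - 1*(-2))*o = (-20 + 4 + 2)*o = -14*o)
Q(2, -12)*(53 + 99) = (-14*(-12))*(53 + 99) = 168*152 = 25536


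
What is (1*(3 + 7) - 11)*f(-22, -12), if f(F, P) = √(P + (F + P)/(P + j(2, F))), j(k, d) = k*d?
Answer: -I*√2233/14 ≈ -3.3753*I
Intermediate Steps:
j(k, d) = d*k
f(F, P) = √(P + (F + P)/(P + 2*F)) (f(F, P) = √(P + (F + P)/(P + F*2)) = √(P + (F + P)/(P + 2*F)))
(1*(3 + 7) - 11)*f(-22, -12) = (1*(3 + 7) - 11)*√((-22 - 12 - 12*(-12 + 2*(-22)))/(-12 + 2*(-22))) = (1*10 - 11)*√((-22 - 12 - 12*(-12 - 44))/(-12 - 44)) = (10 - 11)*√((-22 - 12 - 12*(-56))/(-56)) = -√(-(-22 - 12 + 672)/56) = -√(-1/56*638) = -√(-319/28) = -I*√2233/14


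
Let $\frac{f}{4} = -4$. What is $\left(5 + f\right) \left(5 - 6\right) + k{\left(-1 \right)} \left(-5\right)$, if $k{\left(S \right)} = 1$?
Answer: $6$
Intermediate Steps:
$f = -16$ ($f = 4 \left(-4\right) = -16$)
$\left(5 + f\right) \left(5 - 6\right) + k{\left(-1 \right)} \left(-5\right) = \left(5 - 16\right) \left(5 - 6\right) + 1 \left(-5\right) = \left(-11\right) \left(-1\right) - 5 = 11 - 5 = 6$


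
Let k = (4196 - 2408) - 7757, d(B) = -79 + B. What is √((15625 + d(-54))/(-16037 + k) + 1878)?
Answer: 4*√14204795979/11003 ≈ 43.328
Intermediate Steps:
k = -5969 (k = 1788 - 7757 = -5969)
√((15625 + d(-54))/(-16037 + k) + 1878) = √((15625 + (-79 - 54))/(-16037 - 5969) + 1878) = √((15625 - 133)/(-22006) + 1878) = √(15492*(-1/22006) + 1878) = √(-7746/11003 + 1878) = √(20655888/11003) = 4*√14204795979/11003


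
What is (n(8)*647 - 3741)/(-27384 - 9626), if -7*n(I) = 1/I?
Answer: 210143/2072560 ≈ 0.10139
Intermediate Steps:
n(I) = -1/(7*I)
(n(8)*647 - 3741)/(-27384 - 9626) = (-1/7/8*647 - 3741)/(-27384 - 9626) = (-1/7*1/8*647 - 3741)/(-37010) = (-1/56*647 - 3741)*(-1/37010) = (-647/56 - 3741)*(-1/37010) = -210143/56*(-1/37010) = 210143/2072560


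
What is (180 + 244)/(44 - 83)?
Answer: -424/39 ≈ -10.872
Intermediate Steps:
(180 + 244)/(44 - 83) = 424/(-39) = 424*(-1/39) = -424/39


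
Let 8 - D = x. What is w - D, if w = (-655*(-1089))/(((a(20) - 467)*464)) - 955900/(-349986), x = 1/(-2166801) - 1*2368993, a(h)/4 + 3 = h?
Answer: -29007752950858944707/12244713791856 ≈ -2.3690e+6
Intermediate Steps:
a(h) = -12 + 4*h
x = -5133136401394/2166801 (x = -1/2166801 - 2368993 = -5133136401394/2166801 ≈ -2.3690e+6)
D = 5133153735802/2166801 (D = 8 - 1*(-5133136401394/2166801) = 8 + 5133136401394/2166801 = 5133153735802/2166801 ≈ 2.3690e+6)
w = -1730280035/1542738288 (w = (-655*(-1089))/((((-12 + 4*20) - 467)*464)) - 955900/(-349986) = 713295/((((-12 + 80) - 467)*464)) - 955900*(-1/349986) = 713295/(((68 - 467)*464)) + 477950/174993 = 713295/((-399*464)) + 477950/174993 = 713295/(-185136) + 477950/174993 = 713295*(-1/185136) + 477950/174993 = -237765/61712 + 477950/174993 = -1730280035/1542738288 ≈ -1.1216)
w - D = -1730280035/1542738288 - 1*5133153735802/2166801 = -1730280035/1542738288 - 5133153735802/2166801 = -29007752950858944707/12244713791856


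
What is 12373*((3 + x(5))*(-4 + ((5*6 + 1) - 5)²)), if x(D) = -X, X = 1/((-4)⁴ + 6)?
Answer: 3263502480/131 ≈ 2.4912e+7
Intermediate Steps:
X = 1/262 (X = 1/(256 + 6) = 1/262 ≈ 0.0038168)
x(D) = -1/262 (x(D) = -1*1/262 = -1/262)
12373*((3 + x(5))*(-4 + ((5*6 + 1) - 5)²)) = 12373*((3 - 1/262)*(-4 + ((5*6 + 1) - 5)²)) = 12373*(785*(-4 + ((30 + 1) - 5)²)/262) = 12373*(785*(-4 + (31 - 5)²)/262) = 12373*(785*(-4 + 26²)/262) = 12373*(785*(-4 + 676)/262) = 12373*((785/262)*672) = 12373*(263760/131) = 3263502480/131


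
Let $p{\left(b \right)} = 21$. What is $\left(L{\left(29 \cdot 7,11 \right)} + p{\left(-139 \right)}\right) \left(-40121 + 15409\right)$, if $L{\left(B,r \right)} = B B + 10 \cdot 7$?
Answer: $-1020605600$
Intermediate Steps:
$L{\left(B,r \right)} = 70 + B^{2}$ ($L{\left(B,r \right)} = B^{2} + 70 = 70 + B^{2}$)
$\left(L{\left(29 \cdot 7,11 \right)} + p{\left(-139 \right)}\right) \left(-40121 + 15409\right) = \left(\left(70 + \left(29 \cdot 7\right)^{2}\right) + 21\right) \left(-40121 + 15409\right) = \left(\left(70 + 203^{2}\right) + 21\right) \left(-24712\right) = \left(\left(70 + 41209\right) + 21\right) \left(-24712\right) = \left(41279 + 21\right) \left(-24712\right) = 41300 \left(-24712\right) = -1020605600$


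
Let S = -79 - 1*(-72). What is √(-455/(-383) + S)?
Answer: I*√852558/383 ≈ 2.4108*I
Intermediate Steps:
S = -7 (S = -79 + 72 = -7)
√(-455/(-383) + S) = √(-455/(-383) - 7) = √(-455*(-1/383) - 7) = √(455/383 - 7) = √(-2226/383) = I*√852558/383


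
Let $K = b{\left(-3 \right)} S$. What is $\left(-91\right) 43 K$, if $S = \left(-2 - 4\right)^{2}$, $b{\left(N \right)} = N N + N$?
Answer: $-845208$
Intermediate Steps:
$b{\left(N \right)} = N + N^{2}$ ($b{\left(N \right)} = N^{2} + N = N + N^{2}$)
$S = 36$ ($S = \left(-6\right)^{2} = 36$)
$K = 216$ ($K = - 3 \left(1 - 3\right) 36 = \left(-3\right) \left(-2\right) 36 = 6 \cdot 36 = 216$)
$\left(-91\right) 43 K = \left(-91\right) 43 \cdot 216 = \left(-3913\right) 216 = -845208$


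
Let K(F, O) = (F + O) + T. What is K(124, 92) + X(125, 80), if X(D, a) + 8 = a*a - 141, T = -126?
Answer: 6341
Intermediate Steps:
X(D, a) = -149 + a**2 (X(D, a) = -8 + (a*a - 141) = -8 + (a**2 - 141) = -8 + (-141 + a**2) = -149 + a**2)
K(F, O) = -126 + F + O (K(F, O) = (F + O) - 126 = -126 + F + O)
K(124, 92) + X(125, 80) = (-126 + 124 + 92) + (-149 + 80**2) = 90 + (-149 + 6400) = 90 + 6251 = 6341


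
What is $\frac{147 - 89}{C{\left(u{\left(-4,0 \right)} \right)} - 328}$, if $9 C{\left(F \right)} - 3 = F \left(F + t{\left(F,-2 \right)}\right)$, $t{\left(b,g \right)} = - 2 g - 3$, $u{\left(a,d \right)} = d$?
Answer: $- \frac{174}{983} \approx -0.17701$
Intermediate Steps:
$t{\left(b,g \right)} = -3 - 2 g$
$C{\left(F \right)} = \frac{1}{3} + \frac{F \left(1 + F\right)}{9}$ ($C{\left(F \right)} = \frac{1}{3} + \frac{F \left(F - -1\right)}{9} = \frac{1}{3} + \frac{F \left(F + \left(-3 + 4\right)\right)}{9} = \frac{1}{3} + \frac{F \left(F + 1\right)}{9} = \frac{1}{3} + \frac{F \left(1 + F\right)}{9}$)
$\frac{147 - 89}{C{\left(u{\left(-4,0 \right)} \right)} - 328} = \frac{147 - 89}{\left(\frac{1}{3} + \frac{1}{9} \cdot 0 + \frac{0^{2}}{9}\right) - 328} = \frac{147 - 89}{\left(\frac{1}{3} + 0 + \frac{1}{9} \cdot 0\right) - 328} = \frac{58}{\left(\frac{1}{3} + 0 + 0\right) - 328} = \frac{58}{\frac{1}{3} - 328} = \frac{58}{- \frac{983}{3}} = 58 \left(- \frac{3}{983}\right) = - \frac{174}{983}$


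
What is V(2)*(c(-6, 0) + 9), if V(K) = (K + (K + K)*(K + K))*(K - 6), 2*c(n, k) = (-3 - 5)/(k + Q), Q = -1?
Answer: -936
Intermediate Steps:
c(n, k) = -4/(-1 + k) (c(n, k) = ((-3 - 5)/(k - 1))/2 = (-8/(-1 + k))/2 = -4/(-1 + k))
V(K) = (-6 + K)*(K + 4*K²) (V(K) = (K + (2*K)*(2*K))*(-6 + K) = (K + 4*K²)*(-6 + K) = (-6 + K)*(K + 4*K²))
V(2)*(c(-6, 0) + 9) = (2*(-6 - 23*2 + 4*2²))*(-4/(-1 + 0) + 9) = (2*(-6 - 46 + 4*4))*(-4/(-1) + 9) = (2*(-6 - 46 + 16))*(-4*(-1) + 9) = (2*(-36))*(4 + 9) = -72*13 = -936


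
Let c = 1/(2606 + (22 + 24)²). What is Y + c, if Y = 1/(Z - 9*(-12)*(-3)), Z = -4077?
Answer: -107/6927174 ≈ -1.5446e-5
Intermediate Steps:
c = 1/4722 (c = 1/(2606 + 46²) = 1/(2606 + 2116) = 1/4722 ≈ 0.00021177)
Y = -1/4401 (Y = 1/(-4077 - 9*(-12)*(-3)) = 1/(-4077 + 108*(-3)) = 1/(-4077 - 324) = 1/(-4401) = -1/4401 ≈ -0.00022722)
Y + c = -1/4401 + 1/4722 = -107/6927174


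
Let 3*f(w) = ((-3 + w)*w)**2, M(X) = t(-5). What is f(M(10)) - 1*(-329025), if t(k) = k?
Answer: 988675/3 ≈ 3.2956e+5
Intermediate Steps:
M(X) = -5
f(w) = w**2*(-3 + w)**2/3 (f(w) = ((-3 + w)*w)**2/3 = (w*(-3 + w))**2/3 = (w**2*(-3 + w)**2)/3 = w**2*(-3 + w)**2/3)
f(M(10)) - 1*(-329025) = (1/3)*(-5)**2*(-3 - 5)**2 - 1*(-329025) = (1/3)*25*(-8)**2 + 329025 = (1/3)*25*64 + 329025 = 1600/3 + 329025 = 988675/3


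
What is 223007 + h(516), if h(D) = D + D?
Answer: 224039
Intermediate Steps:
h(D) = 2*D
223007 + h(516) = 223007 + 2*516 = 223007 + 1032 = 224039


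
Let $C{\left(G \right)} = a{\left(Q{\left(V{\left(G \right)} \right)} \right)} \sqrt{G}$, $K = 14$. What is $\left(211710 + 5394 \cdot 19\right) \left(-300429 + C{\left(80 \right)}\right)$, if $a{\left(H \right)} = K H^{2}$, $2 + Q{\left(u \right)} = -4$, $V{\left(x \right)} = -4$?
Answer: $-94393590084 + 633419136 \sqrt{5} \approx -9.2977 \cdot 10^{10}$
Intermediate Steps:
$Q{\left(u \right)} = -6$ ($Q{\left(u \right)} = -2 - 4 = -6$)
$a{\left(H \right)} = 14 H^{2}$
$C{\left(G \right)} = 504 \sqrt{G}$ ($C{\left(G \right)} = 14 \left(-6\right)^{2} \sqrt{G} = 14 \cdot 36 \sqrt{G} = 504 \sqrt{G}$)
$\left(211710 + 5394 \cdot 19\right) \left(-300429 + C{\left(80 \right)}\right) = \left(211710 + 5394 \cdot 19\right) \left(-300429 + 504 \sqrt{80}\right) = \left(211710 + 102486\right) \left(-300429 + 504 \cdot 4 \sqrt{5}\right) = 314196 \left(-300429 + 2016 \sqrt{5}\right) = -94393590084 + 633419136 \sqrt{5}$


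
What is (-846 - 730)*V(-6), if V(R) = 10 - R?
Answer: -25216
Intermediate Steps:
(-846 - 730)*V(-6) = (-846 - 730)*(10 - 1*(-6)) = -1576*(10 + 6) = -1576*16 = -25216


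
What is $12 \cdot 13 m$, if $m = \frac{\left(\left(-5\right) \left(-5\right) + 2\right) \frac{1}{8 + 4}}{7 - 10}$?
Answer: $-117$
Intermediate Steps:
$m = - \frac{3}{4}$ ($m = \frac{\left(25 + 2\right) \frac{1}{12}}{7 - 10} = \frac{27 \cdot \frac{1}{12}}{-3} = \frac{9}{4} \left(- \frac{1}{3}\right) = - \frac{3}{4} \approx -0.75$)
$12 \cdot 13 m = 12 \cdot 13 \left(- \frac{3}{4}\right) = 156 \left(- \frac{3}{4}\right) = -117$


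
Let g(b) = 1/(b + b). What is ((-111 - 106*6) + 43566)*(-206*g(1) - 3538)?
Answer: -155903979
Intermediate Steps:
g(b) = 1/(2*b)
((-111 - 106*6) + 43566)*(-206*g(1) - 3538) = ((-111 - 106*6) + 43566)*(-103/1 - 3538) = ((-111 - 636) + 43566)*(-103 - 3538) = (-747 + 43566)*(-206*½ - 3538) = 42819*(-103 - 3538) = 42819*(-3641) = -155903979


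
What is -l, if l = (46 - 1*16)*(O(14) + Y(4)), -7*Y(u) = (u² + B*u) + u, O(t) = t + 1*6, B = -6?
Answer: -4320/7 ≈ -617.14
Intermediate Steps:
O(t) = 6 + t (O(t) = t + 6 = 6 + t)
Y(u) = -u²/7 + 5*u/7 (Y(u) = -((u² - 6*u) + u)/7 = -(u² - 5*u)/7 = -u²/7 + 5*u/7)
l = 4320/7 (l = (46 - 1*16)*((6 + 14) + (⅐)*4*(5 - 1*4)) = (46 - 16)*(20 + (⅐)*4*(5 - 4)) = 30*(20 + (⅐)*4*1) = 30*(20 + 4/7) = 30*(144/7) = 4320/7 ≈ 617.14)
-l = -1*4320/7 = -4320/7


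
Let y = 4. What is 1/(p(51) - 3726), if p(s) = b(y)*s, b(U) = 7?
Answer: -1/3369 ≈ -0.00029682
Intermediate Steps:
p(s) = 7*s
1/(p(51) - 3726) = 1/(7*51 - 3726) = 1/(357 - 3726) = 1/(-3369) = -1/3369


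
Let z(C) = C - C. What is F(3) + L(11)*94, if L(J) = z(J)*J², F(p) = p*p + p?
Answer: 12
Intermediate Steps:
z(C) = 0
F(p) = p + p² (F(p) = p² + p = p + p²)
L(J) = 0 (L(J) = 0*J² = 0)
F(3) + L(11)*94 = 3*(1 + 3) + 0*94 = 3*4 + 0 = 12 + 0 = 12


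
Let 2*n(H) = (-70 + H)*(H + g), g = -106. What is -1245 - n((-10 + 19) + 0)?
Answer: -8407/2 ≈ -4203.5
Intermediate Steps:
n(H) = (-106 + H)*(-70 + H)/2 (n(H) = ((-70 + H)*(H - 106))/2 = ((-70 + H)*(-106 + H))/2 = ((-106 + H)*(-70 + H))/2 = (-106 + H)*(-70 + H)/2)
-1245 - n((-10 + 19) + 0) = -1245 - (3710 + ((-10 + 19) + 0)²/2 - 88*((-10 + 19) + 0)) = -1245 - (3710 + (9 + 0)²/2 - 88*(9 + 0)) = -1245 - (3710 + (½)*9² - 88*9) = -1245 - (3710 + (½)*81 - 792) = -1245 - (3710 + 81/2 - 792) = -1245 - 1*5917/2 = -1245 - 5917/2 = -8407/2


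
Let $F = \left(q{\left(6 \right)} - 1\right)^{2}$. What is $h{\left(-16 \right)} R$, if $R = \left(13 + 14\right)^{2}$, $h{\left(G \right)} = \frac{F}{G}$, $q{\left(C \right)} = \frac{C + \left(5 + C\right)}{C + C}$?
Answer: $- \frac{2025}{256} \approx -7.9102$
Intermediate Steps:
$q{\left(C \right)} = \frac{5 + 2 C}{2 C}$
$F = \frac{25}{144}$ ($F = \left(\frac{\frac{5}{2} + 6}{6} - 1\right)^{2} = \left(\frac{1}{6} \cdot \frac{17}{2} - 1\right)^{2} = \left(\frac{17}{12} - 1\right)^{2} = \left(\frac{5}{12}\right)^{2} = \frac{25}{144} \approx 0.17361$)
$h{\left(G \right)} = \frac{25}{144 G}$
$R = 729$ ($R = 27^{2} = 729$)
$h{\left(-16 \right)} R = \frac{25}{144 \left(-16\right)} 729 = \frac{25}{144} \left(- \frac{1}{16}\right) 729 = \left(- \frac{25}{2304}\right) 729 = - \frac{2025}{256}$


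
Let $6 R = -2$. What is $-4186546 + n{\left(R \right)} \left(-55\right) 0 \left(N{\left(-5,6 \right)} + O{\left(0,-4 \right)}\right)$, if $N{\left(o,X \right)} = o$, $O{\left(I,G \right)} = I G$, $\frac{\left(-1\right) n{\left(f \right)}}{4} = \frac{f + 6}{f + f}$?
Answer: $-4186546$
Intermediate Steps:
$R = - \frac{1}{3}$ ($R = \frac{1}{6} \left(-2\right) = - \frac{1}{3} \approx -0.33333$)
$n{\left(f \right)} = - \frac{2 \left(6 + f\right)}{f}$ ($n{\left(f \right)} = - 4 \frac{f + 6}{f + f} = - 4 \frac{6 + f}{2 f} = - \frac{2 \left(6 + f\right)}{f}$)
$O{\left(I,G \right)} = G I$
$-4186546 + n{\left(R \right)} \left(-55\right) 0 \left(N{\left(-5,6 \right)} + O{\left(0,-4 \right)}\right) = -4186546 + \left(-2 - \frac{12}{- \frac{1}{3}}\right) \left(-55\right) 0 \left(-5 - 0\right) = -4186546 + \left(-2 - -36\right) \left(-55\right) 0 \left(-5 + 0\right) = -4186546 + \left(-2 + 36\right) \left(-55\right) 0 \left(-5\right) = -4186546 + 34 \left(-55\right) 0 = -4186546 - 0 = -4186546 + 0 = -4186546$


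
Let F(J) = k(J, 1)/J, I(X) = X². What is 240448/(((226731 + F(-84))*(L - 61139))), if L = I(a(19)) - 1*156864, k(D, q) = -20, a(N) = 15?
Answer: -631176/129614823371 ≈ -4.8696e-6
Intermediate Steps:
L = -156639 (L = 15² - 1*156864 = 225 - 156864 = -156639)
F(J) = -20/J
240448/(((226731 + F(-84))*(L - 61139))) = 240448/(((226731 - 20/(-84))*(-156639 - 61139))) = 240448/(((226731 - 20*(-1/84))*(-217778))) = 240448/(((226731 + 5/21)*(-217778))) = 240448/(((4761356/21)*(-217778))) = 240448/(-1036918586968/21) = 240448*(-21/1036918586968) = -631176/129614823371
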